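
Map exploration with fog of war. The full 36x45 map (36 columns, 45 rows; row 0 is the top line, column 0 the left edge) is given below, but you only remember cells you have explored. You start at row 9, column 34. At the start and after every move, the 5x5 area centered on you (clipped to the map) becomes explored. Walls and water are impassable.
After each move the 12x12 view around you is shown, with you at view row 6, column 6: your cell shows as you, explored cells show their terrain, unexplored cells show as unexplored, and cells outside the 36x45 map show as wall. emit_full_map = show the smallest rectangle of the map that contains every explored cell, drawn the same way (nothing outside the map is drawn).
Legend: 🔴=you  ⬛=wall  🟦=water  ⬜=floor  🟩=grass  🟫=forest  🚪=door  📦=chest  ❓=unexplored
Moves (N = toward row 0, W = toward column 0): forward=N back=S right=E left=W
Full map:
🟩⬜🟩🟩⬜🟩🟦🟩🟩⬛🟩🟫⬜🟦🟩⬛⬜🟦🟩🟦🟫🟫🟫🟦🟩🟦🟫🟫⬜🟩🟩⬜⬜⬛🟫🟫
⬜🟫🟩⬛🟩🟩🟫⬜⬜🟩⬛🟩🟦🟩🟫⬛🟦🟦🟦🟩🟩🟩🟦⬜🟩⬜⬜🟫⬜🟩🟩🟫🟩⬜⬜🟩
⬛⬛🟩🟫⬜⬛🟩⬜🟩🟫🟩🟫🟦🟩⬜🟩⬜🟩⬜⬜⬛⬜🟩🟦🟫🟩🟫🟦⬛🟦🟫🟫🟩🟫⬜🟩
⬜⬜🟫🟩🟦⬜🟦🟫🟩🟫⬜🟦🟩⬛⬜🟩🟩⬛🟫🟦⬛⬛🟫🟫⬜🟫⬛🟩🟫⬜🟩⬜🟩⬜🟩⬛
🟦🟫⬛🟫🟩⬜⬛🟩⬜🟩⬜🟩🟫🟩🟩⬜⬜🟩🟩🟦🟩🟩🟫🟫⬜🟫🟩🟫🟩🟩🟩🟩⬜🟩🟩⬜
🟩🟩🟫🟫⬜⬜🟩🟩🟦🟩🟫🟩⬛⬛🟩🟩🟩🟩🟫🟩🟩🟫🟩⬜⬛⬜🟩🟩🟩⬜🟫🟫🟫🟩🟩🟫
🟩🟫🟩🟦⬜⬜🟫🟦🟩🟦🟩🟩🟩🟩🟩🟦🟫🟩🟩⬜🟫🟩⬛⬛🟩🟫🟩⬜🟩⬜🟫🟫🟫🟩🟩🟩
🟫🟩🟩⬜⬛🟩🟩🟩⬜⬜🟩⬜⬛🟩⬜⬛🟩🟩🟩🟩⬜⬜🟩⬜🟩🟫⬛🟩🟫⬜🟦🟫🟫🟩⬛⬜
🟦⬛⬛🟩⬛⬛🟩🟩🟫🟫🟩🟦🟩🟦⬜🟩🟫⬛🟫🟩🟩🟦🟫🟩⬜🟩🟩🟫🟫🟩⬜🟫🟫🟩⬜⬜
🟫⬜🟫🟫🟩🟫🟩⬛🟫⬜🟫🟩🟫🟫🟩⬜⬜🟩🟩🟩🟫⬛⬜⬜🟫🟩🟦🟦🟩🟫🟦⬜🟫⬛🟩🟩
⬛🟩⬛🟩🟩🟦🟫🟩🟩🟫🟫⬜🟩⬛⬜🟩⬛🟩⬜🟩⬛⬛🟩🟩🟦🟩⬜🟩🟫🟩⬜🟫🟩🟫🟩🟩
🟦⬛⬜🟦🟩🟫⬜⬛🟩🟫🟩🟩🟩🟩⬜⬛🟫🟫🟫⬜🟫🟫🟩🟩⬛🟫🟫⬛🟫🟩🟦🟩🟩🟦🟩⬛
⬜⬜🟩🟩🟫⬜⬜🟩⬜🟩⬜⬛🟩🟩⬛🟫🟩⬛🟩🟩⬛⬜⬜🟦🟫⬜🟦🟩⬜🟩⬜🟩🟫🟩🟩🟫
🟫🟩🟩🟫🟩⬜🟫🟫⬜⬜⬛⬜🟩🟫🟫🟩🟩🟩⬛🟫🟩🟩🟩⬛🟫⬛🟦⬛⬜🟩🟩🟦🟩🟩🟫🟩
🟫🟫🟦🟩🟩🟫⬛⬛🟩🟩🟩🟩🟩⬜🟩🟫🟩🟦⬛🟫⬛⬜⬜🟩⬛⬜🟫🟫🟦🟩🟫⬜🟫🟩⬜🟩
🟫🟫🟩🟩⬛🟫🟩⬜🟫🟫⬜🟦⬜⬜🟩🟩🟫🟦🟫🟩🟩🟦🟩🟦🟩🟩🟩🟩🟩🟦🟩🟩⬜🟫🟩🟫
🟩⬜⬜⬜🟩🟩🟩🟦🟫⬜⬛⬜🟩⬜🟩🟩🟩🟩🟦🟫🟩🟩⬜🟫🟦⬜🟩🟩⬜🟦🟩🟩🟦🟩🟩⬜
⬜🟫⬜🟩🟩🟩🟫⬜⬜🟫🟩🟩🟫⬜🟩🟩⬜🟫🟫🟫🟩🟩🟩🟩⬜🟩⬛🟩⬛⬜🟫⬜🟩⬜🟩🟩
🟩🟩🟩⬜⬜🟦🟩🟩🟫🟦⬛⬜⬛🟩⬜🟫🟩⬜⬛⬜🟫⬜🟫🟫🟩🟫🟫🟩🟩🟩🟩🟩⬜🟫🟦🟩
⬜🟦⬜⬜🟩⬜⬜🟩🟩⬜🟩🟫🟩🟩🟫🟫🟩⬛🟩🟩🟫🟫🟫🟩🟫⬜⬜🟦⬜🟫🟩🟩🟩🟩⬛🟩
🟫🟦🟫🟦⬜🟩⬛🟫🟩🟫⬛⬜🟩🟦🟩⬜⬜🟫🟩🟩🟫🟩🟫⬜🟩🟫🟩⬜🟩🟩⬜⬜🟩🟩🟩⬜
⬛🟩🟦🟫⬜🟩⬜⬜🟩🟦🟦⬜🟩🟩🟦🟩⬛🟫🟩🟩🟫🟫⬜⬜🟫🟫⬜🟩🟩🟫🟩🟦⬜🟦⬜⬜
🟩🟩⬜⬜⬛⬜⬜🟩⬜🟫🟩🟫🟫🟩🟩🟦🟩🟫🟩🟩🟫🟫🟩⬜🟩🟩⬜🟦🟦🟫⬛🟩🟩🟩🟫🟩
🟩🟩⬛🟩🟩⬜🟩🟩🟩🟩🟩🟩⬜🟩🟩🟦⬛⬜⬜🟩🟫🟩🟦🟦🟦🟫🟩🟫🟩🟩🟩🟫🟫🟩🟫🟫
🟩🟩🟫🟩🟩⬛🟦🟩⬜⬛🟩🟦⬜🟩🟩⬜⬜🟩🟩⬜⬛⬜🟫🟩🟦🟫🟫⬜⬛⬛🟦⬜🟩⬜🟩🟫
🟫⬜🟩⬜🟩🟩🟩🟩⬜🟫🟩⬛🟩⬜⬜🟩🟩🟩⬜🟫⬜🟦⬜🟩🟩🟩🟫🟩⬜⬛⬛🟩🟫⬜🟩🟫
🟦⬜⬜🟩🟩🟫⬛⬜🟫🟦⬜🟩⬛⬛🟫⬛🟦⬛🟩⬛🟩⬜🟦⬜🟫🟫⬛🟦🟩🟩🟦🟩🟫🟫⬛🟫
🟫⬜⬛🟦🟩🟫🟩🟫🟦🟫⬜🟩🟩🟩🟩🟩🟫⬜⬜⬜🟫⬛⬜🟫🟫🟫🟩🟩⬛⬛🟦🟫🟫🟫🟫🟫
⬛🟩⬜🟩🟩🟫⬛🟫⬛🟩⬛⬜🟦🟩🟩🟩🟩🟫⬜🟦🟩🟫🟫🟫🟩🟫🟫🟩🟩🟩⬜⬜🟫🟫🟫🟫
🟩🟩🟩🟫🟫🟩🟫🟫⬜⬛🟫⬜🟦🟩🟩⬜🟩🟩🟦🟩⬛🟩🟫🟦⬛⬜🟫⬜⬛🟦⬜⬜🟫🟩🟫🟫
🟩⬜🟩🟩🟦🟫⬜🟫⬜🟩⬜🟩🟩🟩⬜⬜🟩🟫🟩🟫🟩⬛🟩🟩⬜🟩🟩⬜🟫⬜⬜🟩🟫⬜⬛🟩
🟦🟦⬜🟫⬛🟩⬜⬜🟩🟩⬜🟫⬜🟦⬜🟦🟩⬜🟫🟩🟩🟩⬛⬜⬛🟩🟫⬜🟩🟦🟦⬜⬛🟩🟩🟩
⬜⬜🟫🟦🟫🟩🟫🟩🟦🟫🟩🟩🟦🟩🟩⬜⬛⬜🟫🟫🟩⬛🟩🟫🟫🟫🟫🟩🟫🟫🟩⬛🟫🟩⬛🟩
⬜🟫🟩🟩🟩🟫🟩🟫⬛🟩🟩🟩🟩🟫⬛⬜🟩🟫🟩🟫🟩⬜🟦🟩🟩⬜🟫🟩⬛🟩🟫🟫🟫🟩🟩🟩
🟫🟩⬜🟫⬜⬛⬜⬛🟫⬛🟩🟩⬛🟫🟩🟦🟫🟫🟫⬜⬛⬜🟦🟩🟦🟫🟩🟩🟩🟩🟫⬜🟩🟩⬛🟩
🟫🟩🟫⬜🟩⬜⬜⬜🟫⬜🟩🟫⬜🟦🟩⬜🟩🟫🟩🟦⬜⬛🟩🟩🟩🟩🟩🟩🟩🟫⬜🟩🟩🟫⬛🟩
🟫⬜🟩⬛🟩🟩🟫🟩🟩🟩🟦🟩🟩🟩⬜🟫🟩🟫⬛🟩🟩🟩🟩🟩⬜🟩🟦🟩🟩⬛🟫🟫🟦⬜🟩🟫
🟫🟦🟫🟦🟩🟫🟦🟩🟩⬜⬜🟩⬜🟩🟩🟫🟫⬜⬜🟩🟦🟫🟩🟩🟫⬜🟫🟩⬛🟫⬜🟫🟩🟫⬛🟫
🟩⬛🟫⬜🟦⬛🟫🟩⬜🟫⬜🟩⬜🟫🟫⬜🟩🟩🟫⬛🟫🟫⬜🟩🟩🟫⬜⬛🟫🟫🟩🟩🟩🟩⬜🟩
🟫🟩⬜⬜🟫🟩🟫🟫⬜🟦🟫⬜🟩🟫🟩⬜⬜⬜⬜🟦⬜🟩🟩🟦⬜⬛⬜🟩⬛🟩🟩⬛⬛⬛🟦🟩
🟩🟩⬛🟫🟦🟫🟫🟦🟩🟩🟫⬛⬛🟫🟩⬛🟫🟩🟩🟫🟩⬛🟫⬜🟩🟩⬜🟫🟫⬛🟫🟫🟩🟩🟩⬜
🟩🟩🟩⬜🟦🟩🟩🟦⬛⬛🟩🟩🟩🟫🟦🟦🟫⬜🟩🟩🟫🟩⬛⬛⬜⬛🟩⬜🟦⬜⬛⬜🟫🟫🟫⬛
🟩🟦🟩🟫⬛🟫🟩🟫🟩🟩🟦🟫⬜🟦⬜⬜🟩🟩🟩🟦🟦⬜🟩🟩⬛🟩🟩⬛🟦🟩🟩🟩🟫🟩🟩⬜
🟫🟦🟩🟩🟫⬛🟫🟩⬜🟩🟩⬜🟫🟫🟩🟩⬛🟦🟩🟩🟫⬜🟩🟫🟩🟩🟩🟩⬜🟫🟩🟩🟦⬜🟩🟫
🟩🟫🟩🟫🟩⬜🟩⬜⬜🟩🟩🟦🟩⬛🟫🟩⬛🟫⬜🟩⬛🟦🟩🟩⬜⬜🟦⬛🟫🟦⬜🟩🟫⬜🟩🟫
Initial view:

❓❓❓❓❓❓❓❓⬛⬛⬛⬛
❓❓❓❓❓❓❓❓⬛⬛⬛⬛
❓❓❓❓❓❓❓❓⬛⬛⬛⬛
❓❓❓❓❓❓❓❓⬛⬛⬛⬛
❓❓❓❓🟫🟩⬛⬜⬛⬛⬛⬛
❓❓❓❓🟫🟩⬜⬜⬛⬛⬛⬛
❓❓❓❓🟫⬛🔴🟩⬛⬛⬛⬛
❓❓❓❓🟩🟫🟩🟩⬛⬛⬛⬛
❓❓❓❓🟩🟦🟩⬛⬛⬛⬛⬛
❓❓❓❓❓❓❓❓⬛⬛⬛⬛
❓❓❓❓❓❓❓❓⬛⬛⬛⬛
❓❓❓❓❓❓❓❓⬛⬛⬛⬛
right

❓❓❓❓❓❓❓⬛⬛⬛⬛⬛
❓❓❓❓❓❓❓⬛⬛⬛⬛⬛
❓❓❓❓❓❓❓⬛⬛⬛⬛⬛
❓❓❓❓❓❓❓⬛⬛⬛⬛⬛
❓❓❓🟫🟩⬛⬜⬛⬛⬛⬛⬛
❓❓❓🟫🟩⬜⬜⬛⬛⬛⬛⬛
❓❓❓🟫⬛🟩🔴⬛⬛⬛⬛⬛
❓❓❓🟩🟫🟩🟩⬛⬛⬛⬛⬛
❓❓❓🟩🟦🟩⬛⬛⬛⬛⬛⬛
❓❓❓❓❓❓❓⬛⬛⬛⬛⬛
❓❓❓❓❓❓❓⬛⬛⬛⬛⬛
❓❓❓❓❓❓❓⬛⬛⬛⬛⬛

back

❓❓❓❓❓❓❓⬛⬛⬛⬛⬛
❓❓❓❓❓❓❓⬛⬛⬛⬛⬛
❓❓❓❓❓❓❓⬛⬛⬛⬛⬛
❓❓❓🟫🟩⬛⬜⬛⬛⬛⬛⬛
❓❓❓🟫🟩⬜⬜⬛⬛⬛⬛⬛
❓❓❓🟫⬛🟩🟩⬛⬛⬛⬛⬛
❓❓❓🟩🟫🟩🔴⬛⬛⬛⬛⬛
❓❓❓🟩🟦🟩⬛⬛⬛⬛⬛⬛
❓❓❓❓🟩🟩🟫⬛⬛⬛⬛⬛
❓❓❓❓❓❓❓⬛⬛⬛⬛⬛
❓❓❓❓❓❓❓⬛⬛⬛⬛⬛
❓❓❓❓❓❓❓⬛⬛⬛⬛⬛

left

❓❓❓❓❓❓❓❓⬛⬛⬛⬛
❓❓❓❓❓❓❓❓⬛⬛⬛⬛
❓❓❓❓❓❓❓❓⬛⬛⬛⬛
❓❓❓❓🟫🟩⬛⬜⬛⬛⬛⬛
❓❓❓❓🟫🟩⬜⬜⬛⬛⬛⬛
❓❓❓❓🟫⬛🟩🟩⬛⬛⬛⬛
❓❓❓❓🟩🟫🔴🟩⬛⬛⬛⬛
❓❓❓❓🟩🟦🟩⬛⬛⬛⬛⬛
❓❓❓❓🟫🟩🟩🟫⬛⬛⬛⬛
❓❓❓❓❓❓❓❓⬛⬛⬛⬛
❓❓❓❓❓❓❓❓⬛⬛⬛⬛
❓❓❓❓❓❓❓❓⬛⬛⬛⬛

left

❓❓❓❓❓❓❓❓❓⬛⬛⬛
❓❓❓❓❓❓❓❓❓⬛⬛⬛
❓❓❓❓❓❓❓❓❓⬛⬛⬛
❓❓❓❓❓🟫🟩⬛⬜⬛⬛⬛
❓❓❓❓🟫🟫🟩⬜⬜⬛⬛⬛
❓❓❓❓⬜🟫⬛🟩🟩⬛⬛⬛
❓❓❓❓🟫🟩🔴🟩🟩⬛⬛⬛
❓❓❓❓🟩🟩🟦🟩⬛⬛⬛⬛
❓❓❓❓🟩🟫🟩🟩🟫⬛⬛⬛
❓❓❓❓❓❓❓❓❓⬛⬛⬛
❓❓❓❓❓❓❓❓❓⬛⬛⬛
❓❓❓❓❓❓❓❓❓⬛⬛⬛

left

❓❓❓❓❓❓❓❓❓❓⬛⬛
❓❓❓❓❓❓❓❓❓❓⬛⬛
❓❓❓❓❓❓❓❓❓❓⬛⬛
❓❓❓❓❓❓🟫🟩⬛⬜⬛⬛
❓❓❓❓⬜🟫🟫🟩⬜⬜⬛⬛
❓❓❓❓🟦⬜🟫⬛🟩🟩⬛⬛
❓❓❓❓⬜🟫🔴🟫🟩🟩⬛⬛
❓❓❓❓🟦🟩🟩🟦🟩⬛⬛⬛
❓❓❓❓⬜🟩🟫🟩🟩🟫⬛⬛
❓❓❓❓❓❓❓❓❓❓⬛⬛
❓❓❓❓❓❓❓❓❓❓⬛⬛
❓❓❓❓❓❓❓❓❓❓⬛⬛

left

❓❓❓❓❓❓❓❓❓❓❓⬛
❓❓❓❓❓❓❓❓❓❓❓⬛
❓❓❓❓❓❓❓❓❓❓❓⬛
❓❓❓❓❓❓❓🟫🟩⬛⬜⬛
❓❓❓❓🟩⬜🟫🟫🟩⬜⬜⬛
❓❓❓❓🟫🟦⬜🟫⬛🟩🟩⬛
❓❓❓❓🟩⬜🔴🟩🟫🟩🟩⬛
❓❓❓❓🟩🟦🟩🟩🟦🟩⬛⬛
❓❓❓❓🟩⬜🟩🟫🟩🟩🟫⬛
❓❓❓❓❓❓❓❓❓❓❓⬛
❓❓❓❓❓❓❓❓❓❓❓⬛
❓❓❓❓❓❓❓❓❓❓❓⬛

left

❓❓❓❓❓❓❓❓❓❓❓❓
❓❓❓❓❓❓❓❓❓❓❓❓
❓❓❓❓❓❓❓❓❓❓❓❓
❓❓❓❓❓❓❓❓🟫🟩⬛⬜
❓❓❓❓🟫🟩⬜🟫🟫🟩⬜⬜
❓❓❓❓🟩🟫🟦⬜🟫⬛🟩🟩
❓❓❓❓🟫🟩🔴🟫🟩🟫🟩🟩
❓❓❓❓🟫🟩🟦🟩🟩🟦🟩⬛
❓❓❓❓⬜🟩⬜🟩🟫🟩🟩🟫
❓❓❓❓❓❓❓❓❓❓❓❓
❓❓❓❓❓❓❓❓❓❓❓❓
❓❓❓❓❓❓❓❓❓❓❓❓

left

❓❓❓❓❓❓❓❓❓❓❓❓
❓❓❓❓❓❓❓❓❓❓❓❓
❓❓❓❓❓❓❓❓❓❓❓❓
❓❓❓❓❓❓❓❓❓🟫🟩⬛
❓❓❓❓🟫🟫🟩⬜🟫🟫🟩⬜
❓❓❓❓🟦🟩🟫🟦⬜🟫⬛🟩
❓❓❓❓🟩🟫🔴⬜🟫🟩🟫🟩
❓❓❓❓⬛🟫🟩🟦🟩🟩🟦🟩
❓❓❓❓🟩⬜🟩⬜🟩🟫🟩🟩
❓❓❓❓❓❓❓❓❓❓❓❓
❓❓❓❓❓❓❓❓❓❓❓❓
❓❓❓❓❓❓❓❓❓❓❓❓

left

❓❓❓❓❓❓❓❓❓❓❓❓
❓❓❓❓❓❓❓❓❓❓❓❓
❓❓❓❓❓❓❓❓❓❓❓❓
❓❓❓❓❓❓❓❓❓❓🟫🟩
❓❓❓❓🟩🟫🟫🟩⬜🟫🟫🟩
❓❓❓❓🟦🟦🟩🟫🟦⬜🟫⬛
❓❓❓❓⬜🟩🔴🟩⬜🟫🟩🟫
❓❓❓❓🟫⬛🟫🟩🟦🟩🟩🟦
❓❓❓❓🟦🟩⬜🟩⬜🟩🟫🟩
❓❓❓❓❓❓❓❓❓❓❓❓
❓❓❓❓❓❓❓❓❓❓❓❓
❓❓❓❓❓❓❓❓❓❓❓❓

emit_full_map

❓❓❓❓❓❓🟫🟩⬛⬜
🟩🟫🟫🟩⬜🟫🟫🟩⬜⬜
🟦🟦🟩🟫🟦⬜🟫⬛🟩🟩
⬜🟩🔴🟩⬜🟫🟩🟫🟩🟩
🟫⬛🟫🟩🟦🟩🟩🟦🟩⬛
🟦🟩⬜🟩⬜🟩🟫🟩🟩🟫

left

❓❓❓❓❓❓❓❓❓❓❓❓
❓❓❓❓❓❓❓❓❓❓❓❓
❓❓❓❓❓❓❓❓❓❓❓❓
❓❓❓❓❓❓❓❓❓❓❓🟫
❓❓❓❓🟩🟩🟫🟫🟩⬜🟫🟫
❓❓❓❓🟩🟦🟦🟩🟫🟦⬜🟫
❓❓❓❓🟩⬜🔴🟫🟩⬜🟫🟩
❓❓❓❓🟫🟫⬛🟫🟩🟦🟩🟩
❓❓❓❓⬜🟦🟩⬜🟩⬜🟩🟫
❓❓❓❓❓❓❓❓❓❓❓❓
❓❓❓❓❓❓❓❓❓❓❓❓
❓❓❓❓❓❓❓❓❓❓❓❓

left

❓❓❓❓❓❓❓❓❓❓❓❓
❓❓❓❓❓❓❓❓❓❓❓❓
❓❓❓❓❓❓❓❓❓❓❓❓
❓❓❓❓❓❓❓❓❓❓❓❓
❓❓❓❓⬜🟩🟩🟫🟫🟩⬜🟫
❓❓❓❓🟫🟩🟦🟦🟩🟫🟦⬜
❓❓❓❓🟦🟩🔴🟩🟫🟩⬜🟫
❓❓❓❓⬛🟫🟫⬛🟫🟩🟦🟩
❓❓❓❓🟫⬜🟦🟩⬜🟩⬜🟩
❓❓❓❓❓❓❓❓❓❓❓❓
❓❓❓❓❓❓❓❓❓❓❓❓
❓❓❓❓❓❓❓❓❓❓❓❓

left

❓❓❓❓❓❓❓❓❓❓❓❓
❓❓❓❓❓❓❓❓❓❓❓❓
❓❓❓❓❓❓❓❓❓❓❓❓
❓❓❓❓❓❓❓❓❓❓❓❓
❓❓❓❓🟩⬜🟩🟩🟫🟫🟩⬜
❓❓❓❓⬜🟫🟩🟦🟦🟩🟫🟦
❓❓❓❓🟩🟦🔴⬜🟩🟫🟩⬜
❓❓❓❓🟩⬛🟫🟫⬛🟫🟩🟦
❓❓❓❓🟦🟫⬜🟦🟩⬜🟩⬜
❓❓❓❓❓❓❓❓❓❓❓❓
❓❓❓❓❓❓❓❓❓❓❓❓
❓❓❓❓❓❓❓❓❓❓❓❓

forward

❓❓❓❓❓❓❓❓❓❓❓❓
❓❓❓❓❓❓❓❓❓❓❓❓
❓❓❓❓❓❓❓❓❓❓❓❓
❓❓❓❓❓❓❓❓❓❓❓❓
❓❓❓❓⬜🟩🟫⬛🟩❓❓❓
❓❓❓❓🟩⬜🟩🟩🟫🟫🟩⬜
❓❓❓❓⬜🟫🔴🟦🟦🟩🟫🟦
❓❓❓❓🟩🟦🟩⬜🟩🟫🟩⬜
❓❓❓❓🟩⬛🟫🟫⬛🟫🟩🟦
❓❓❓❓🟦🟫⬜🟦🟩⬜🟩⬜
❓❓❓❓❓❓❓❓❓❓❓❓
❓❓❓❓❓❓❓❓❓❓❓❓

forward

❓❓❓❓❓❓❓❓❓❓❓❓
❓❓❓❓❓❓❓❓❓❓❓❓
❓❓❓❓❓❓❓❓❓❓❓❓
❓❓❓❓❓❓❓❓❓❓❓❓
❓❓❓❓⬛🟩🟫🟩⬜❓❓❓
❓❓❓❓⬜🟩🟫⬛🟩❓❓❓
❓❓❓❓🟩⬜🔴🟩🟫🟫🟩⬜
❓❓❓❓⬜🟫🟩🟦🟦🟩🟫🟦
❓❓❓❓🟩🟦🟩⬜🟩🟫🟩⬜
❓❓❓❓🟩⬛🟫🟫⬛🟫🟩🟦
❓❓❓❓🟦🟫⬜🟦🟩⬜🟩⬜
❓❓❓❓❓❓❓❓❓❓❓❓

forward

❓❓❓❓❓❓❓❓❓❓❓❓
❓❓❓❓❓❓❓❓❓❓❓❓
❓❓❓❓❓❓❓❓❓❓❓❓
❓❓❓❓❓❓❓❓❓❓❓❓
❓❓❓❓⬜⬛⬜🟩🟩❓❓❓
❓❓❓❓⬛🟩🟫🟩⬜❓❓❓
❓❓❓❓⬜🟩🔴⬛🟩❓❓❓
❓❓❓❓🟩⬜🟩🟩🟫🟫🟩⬜
❓❓❓❓⬜🟫🟩🟦🟦🟩🟫🟦
❓❓❓❓🟩🟦🟩⬜🟩🟫🟩⬜
❓❓❓❓🟩⬛🟫🟫⬛🟫🟩🟦
❓❓❓❓🟦🟫⬜🟦🟩⬜🟩⬜

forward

❓❓❓❓❓❓❓❓❓❓❓❓
❓❓❓❓❓❓❓❓❓❓❓❓
❓❓❓❓❓❓❓❓❓❓❓❓
❓❓❓❓❓❓❓❓❓❓❓❓
❓❓❓❓🟫⬜🟫🟩🟫❓❓❓
❓❓❓❓⬜⬛⬜🟩🟩❓❓❓
❓❓❓❓⬛🟩🔴🟩⬜❓❓❓
❓❓❓❓⬜🟩🟫⬛🟩❓❓❓
❓❓❓❓🟩⬜🟩🟩🟫🟫🟩⬜
❓❓❓❓⬜🟫🟩🟦🟦🟩🟫🟦
❓❓❓❓🟩🟦🟩⬜🟩🟫🟩⬜
❓❓❓❓🟩⬛🟫🟫⬛🟫🟩🟦

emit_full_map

🟫⬜🟫🟩🟫❓❓❓❓❓❓❓❓
⬜⬛⬜🟩🟩❓❓❓❓❓❓❓❓
⬛🟩🔴🟩⬜❓❓❓❓❓❓❓❓
⬜🟩🟫⬛🟩❓❓❓❓🟫🟩⬛⬜
🟩⬜🟩🟩🟫🟫🟩⬜🟫🟫🟩⬜⬜
⬜🟫🟩🟦🟦🟩🟫🟦⬜🟫⬛🟩🟩
🟩🟦🟩⬜🟩🟫🟩⬜🟫🟩🟫🟩🟩
🟩⬛🟫🟫⬛🟫🟩🟦🟩🟩🟦🟩⬛
🟦🟫⬜🟦🟩⬜🟩⬜🟩🟫🟩🟩🟫

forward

⬛⬛⬛⬛⬛⬛⬛⬛⬛⬛⬛⬛
❓❓❓❓❓❓❓❓❓❓❓❓
❓❓❓❓❓❓❓❓❓❓❓❓
❓❓❓❓❓❓❓❓❓❓❓❓
❓❓❓❓🟫⬜🟫⬛🟩❓❓❓
❓❓❓❓🟫⬜🟫🟩🟫❓❓❓
❓❓❓❓⬜⬛🔴🟩🟩❓❓❓
❓❓❓❓⬛🟩🟫🟩⬜❓❓❓
❓❓❓❓⬜🟩🟫⬛🟩❓❓❓
❓❓❓❓🟩⬜🟩🟩🟫🟫🟩⬜
❓❓❓❓⬜🟫🟩🟦🟦🟩🟫🟦
❓❓❓❓🟩🟦🟩⬜🟩🟫🟩⬜

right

⬛⬛⬛⬛⬛⬛⬛⬛⬛⬛⬛⬛
❓❓❓❓❓❓❓❓❓❓❓❓
❓❓❓❓❓❓❓❓❓❓❓❓
❓❓❓❓❓❓❓❓❓❓❓❓
❓❓❓🟫⬜🟫⬛🟩🟫❓❓❓
❓❓❓🟫⬜🟫🟩🟫🟩❓❓❓
❓❓❓⬜⬛⬜🔴🟩🟩❓❓❓
❓❓❓⬛🟩🟫🟩⬜🟩❓❓❓
❓❓❓⬜🟩🟫⬛🟩🟫❓❓❓
❓❓❓🟩⬜🟩🟩🟫🟫🟩⬜🟫
❓❓❓⬜🟫🟩🟦🟦🟩🟫🟦⬜
❓❓❓🟩🟦🟩⬜🟩🟫🟩⬜🟫

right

⬛⬛⬛⬛⬛⬛⬛⬛⬛⬛⬛⬛
❓❓❓❓❓❓❓❓❓❓❓❓
❓❓❓❓❓❓❓❓❓❓❓❓
❓❓❓❓❓❓❓❓❓❓❓❓
❓❓🟫⬜🟫⬛🟩🟫⬜❓❓❓
❓❓🟫⬜🟫🟩🟫🟩🟩❓❓❓
❓❓⬜⬛⬜🟩🔴🟩⬜❓❓❓
❓❓⬛🟩🟫🟩⬜🟩⬜❓❓❓
❓❓⬜🟩🟫⬛🟩🟫⬜❓❓🟫
❓❓🟩⬜🟩🟩🟫🟫🟩⬜🟫🟫
❓❓⬜🟫🟩🟦🟦🟩🟫🟦⬜🟫
❓❓🟩🟦🟩⬜🟩🟫🟩⬜🟫🟩

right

⬛⬛⬛⬛⬛⬛⬛⬛⬛⬛⬛⬛
❓❓❓❓❓❓❓❓❓❓❓❓
❓❓❓❓❓❓❓❓❓❓❓❓
❓❓❓❓❓❓❓❓❓❓❓❓
❓🟫⬜🟫⬛🟩🟫⬜🟩❓❓❓
❓🟫⬜🟫🟩🟫🟩🟩🟩❓❓❓
❓⬜⬛⬜🟩🟩🔴⬜🟫❓❓❓
❓⬛🟩🟫🟩⬜🟩⬜🟫❓❓❓
❓⬜🟩🟫⬛🟩🟫⬜🟦❓🟫🟩
❓🟩⬜🟩🟩🟫🟫🟩⬜🟫🟫🟩
❓⬜🟫🟩🟦🟦🟩🟫🟦⬜🟫⬛
❓🟩🟦🟩⬜🟩🟫🟩⬜🟫🟩🟫

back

❓❓❓❓❓❓❓❓❓❓❓❓
❓❓❓❓❓❓❓❓❓❓❓❓
❓❓❓❓❓❓❓❓❓❓❓❓
❓🟫⬜🟫⬛🟩🟫⬜🟩❓❓❓
❓🟫⬜🟫🟩🟫🟩🟩🟩❓❓❓
❓⬜⬛⬜🟩🟩🟩⬜🟫❓❓❓
❓⬛🟩🟫🟩⬜🔴⬜🟫❓❓❓
❓⬜🟩🟫⬛🟩🟫⬜🟦❓🟫🟩
❓🟩⬜🟩🟩🟫🟫🟩⬜🟫🟫🟩
❓⬜🟫🟩🟦🟦🟩🟫🟦⬜🟫⬛
❓🟩🟦🟩⬜🟩🟫🟩⬜🟫🟩🟫
❓🟩⬛🟫🟫⬛🟫🟩🟦🟩🟩🟦

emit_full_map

🟫⬜🟫⬛🟩🟫⬜🟩❓❓❓❓❓
🟫⬜🟫🟩🟫🟩🟩🟩❓❓❓❓❓
⬜⬛⬜🟩🟩🟩⬜🟫❓❓❓❓❓
⬛🟩🟫🟩⬜🔴⬜🟫❓❓❓❓❓
⬜🟩🟫⬛🟩🟫⬜🟦❓🟫🟩⬛⬜
🟩⬜🟩🟩🟫🟫🟩⬜🟫🟫🟩⬜⬜
⬜🟫🟩🟦🟦🟩🟫🟦⬜🟫⬛🟩🟩
🟩🟦🟩⬜🟩🟫🟩⬜🟫🟩🟫🟩🟩
🟩⬛🟫🟫⬛🟫🟩🟦🟩🟩🟦🟩⬛
🟦🟫⬜🟦🟩⬜🟩⬜🟩🟫🟩🟩🟫


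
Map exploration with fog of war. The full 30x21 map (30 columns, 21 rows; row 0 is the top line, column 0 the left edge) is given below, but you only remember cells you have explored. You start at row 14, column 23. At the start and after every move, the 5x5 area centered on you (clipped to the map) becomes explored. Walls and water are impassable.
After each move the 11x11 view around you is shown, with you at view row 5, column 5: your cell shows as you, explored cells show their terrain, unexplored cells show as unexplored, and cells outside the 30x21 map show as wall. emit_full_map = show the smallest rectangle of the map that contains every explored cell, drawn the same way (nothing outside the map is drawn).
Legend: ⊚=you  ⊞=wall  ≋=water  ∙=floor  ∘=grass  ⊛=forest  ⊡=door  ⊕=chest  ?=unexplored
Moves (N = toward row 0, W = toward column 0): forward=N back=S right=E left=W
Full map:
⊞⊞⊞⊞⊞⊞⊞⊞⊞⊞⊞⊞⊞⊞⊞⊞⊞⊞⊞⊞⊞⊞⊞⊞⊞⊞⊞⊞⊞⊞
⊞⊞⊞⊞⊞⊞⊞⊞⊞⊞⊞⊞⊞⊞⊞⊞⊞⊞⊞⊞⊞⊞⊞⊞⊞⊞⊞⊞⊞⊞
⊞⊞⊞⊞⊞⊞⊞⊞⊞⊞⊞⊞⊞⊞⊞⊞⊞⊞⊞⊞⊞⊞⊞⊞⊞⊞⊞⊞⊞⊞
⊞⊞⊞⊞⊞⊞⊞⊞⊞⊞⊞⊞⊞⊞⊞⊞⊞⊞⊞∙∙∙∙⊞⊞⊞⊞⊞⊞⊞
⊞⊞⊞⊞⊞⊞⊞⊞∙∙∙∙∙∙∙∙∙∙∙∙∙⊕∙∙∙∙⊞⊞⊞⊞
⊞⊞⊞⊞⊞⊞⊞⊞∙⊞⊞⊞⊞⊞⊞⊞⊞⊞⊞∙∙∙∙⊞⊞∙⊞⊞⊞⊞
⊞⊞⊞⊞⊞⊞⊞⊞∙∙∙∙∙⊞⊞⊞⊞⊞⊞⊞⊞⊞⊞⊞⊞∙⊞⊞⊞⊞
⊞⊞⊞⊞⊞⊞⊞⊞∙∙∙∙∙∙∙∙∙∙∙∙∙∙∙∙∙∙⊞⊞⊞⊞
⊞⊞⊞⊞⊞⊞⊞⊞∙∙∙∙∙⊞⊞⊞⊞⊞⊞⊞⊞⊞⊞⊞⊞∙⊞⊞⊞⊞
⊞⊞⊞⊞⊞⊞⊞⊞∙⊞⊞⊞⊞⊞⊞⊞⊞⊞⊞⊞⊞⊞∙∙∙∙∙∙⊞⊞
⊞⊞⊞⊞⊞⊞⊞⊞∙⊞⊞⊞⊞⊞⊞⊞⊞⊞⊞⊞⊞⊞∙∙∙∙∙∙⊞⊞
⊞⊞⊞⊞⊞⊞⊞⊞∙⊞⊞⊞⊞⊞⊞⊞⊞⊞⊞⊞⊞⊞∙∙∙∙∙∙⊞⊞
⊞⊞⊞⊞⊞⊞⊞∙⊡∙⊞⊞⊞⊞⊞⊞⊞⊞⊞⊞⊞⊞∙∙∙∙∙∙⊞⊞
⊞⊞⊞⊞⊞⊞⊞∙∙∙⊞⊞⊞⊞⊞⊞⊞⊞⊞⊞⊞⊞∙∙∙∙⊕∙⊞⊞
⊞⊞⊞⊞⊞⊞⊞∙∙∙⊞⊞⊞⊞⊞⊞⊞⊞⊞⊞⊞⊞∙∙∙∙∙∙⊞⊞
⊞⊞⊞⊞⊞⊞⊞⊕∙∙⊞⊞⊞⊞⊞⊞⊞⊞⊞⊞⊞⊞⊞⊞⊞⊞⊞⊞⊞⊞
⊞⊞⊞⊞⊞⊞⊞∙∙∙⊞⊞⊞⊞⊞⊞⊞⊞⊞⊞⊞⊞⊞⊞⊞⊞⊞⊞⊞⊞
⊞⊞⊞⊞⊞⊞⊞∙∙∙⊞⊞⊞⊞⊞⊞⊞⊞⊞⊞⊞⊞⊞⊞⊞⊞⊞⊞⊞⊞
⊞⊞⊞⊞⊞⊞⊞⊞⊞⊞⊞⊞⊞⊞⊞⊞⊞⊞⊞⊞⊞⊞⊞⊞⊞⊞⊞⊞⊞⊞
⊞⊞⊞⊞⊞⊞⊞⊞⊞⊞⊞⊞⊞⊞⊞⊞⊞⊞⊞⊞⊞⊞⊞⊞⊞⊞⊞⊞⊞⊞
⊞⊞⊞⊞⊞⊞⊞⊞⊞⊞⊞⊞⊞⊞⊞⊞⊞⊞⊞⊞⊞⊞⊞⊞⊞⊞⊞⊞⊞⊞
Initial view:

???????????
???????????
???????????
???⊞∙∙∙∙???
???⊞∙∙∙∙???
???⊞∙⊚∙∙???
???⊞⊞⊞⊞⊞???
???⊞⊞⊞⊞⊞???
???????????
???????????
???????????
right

???????????
???????????
???????????
??⊞∙∙∙∙∙???
??⊞∙∙∙∙⊕???
??⊞∙∙⊚∙∙???
??⊞⊞⊞⊞⊞⊞???
??⊞⊞⊞⊞⊞⊞???
???????????
???????????
???????????

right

??????????⊞
??????????⊞
??????????⊞
?⊞∙∙∙∙∙∙??⊞
?⊞∙∙∙∙⊕∙??⊞
?⊞∙∙∙⊚∙∙??⊞
?⊞⊞⊞⊞⊞⊞⊞??⊞
?⊞⊞⊞⊞⊞⊞⊞??⊞
??????????⊞
??????????⊞
??????????⊞

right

?????????⊞⊞
?????????⊞⊞
?????????⊞⊞
⊞∙∙∙∙∙∙⊞?⊞⊞
⊞∙∙∙∙⊕∙⊞?⊞⊞
⊞∙∙∙∙⊚∙⊞?⊞⊞
⊞⊞⊞⊞⊞⊞⊞⊞?⊞⊞
⊞⊞⊞⊞⊞⊞⊞⊞?⊞⊞
?????????⊞⊞
?????????⊞⊞
?????????⊞⊞

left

??????????⊞
??????????⊞
??????????⊞
?⊞∙∙∙∙∙∙⊞?⊞
?⊞∙∙∙∙⊕∙⊞?⊞
?⊞∙∙∙⊚∙∙⊞?⊞
?⊞⊞⊞⊞⊞⊞⊞⊞?⊞
?⊞⊞⊞⊞⊞⊞⊞⊞?⊞
??????????⊞
??????????⊞
??????????⊞

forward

??????????⊞
??????????⊞
??????????⊞
???∙∙∙∙∙??⊞
?⊞∙∙∙∙∙∙⊞?⊞
?⊞∙∙∙⊚⊕∙⊞?⊞
?⊞∙∙∙∙∙∙⊞?⊞
?⊞⊞⊞⊞⊞⊞⊞⊞?⊞
?⊞⊞⊞⊞⊞⊞⊞⊞?⊞
??????????⊞
??????????⊞

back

??????????⊞
??????????⊞
???∙∙∙∙∙??⊞
?⊞∙∙∙∙∙∙⊞?⊞
?⊞∙∙∙∙⊕∙⊞?⊞
?⊞∙∙∙⊚∙∙⊞?⊞
?⊞⊞⊞⊞⊞⊞⊞⊞?⊞
?⊞⊞⊞⊞⊞⊞⊞⊞?⊞
??????????⊞
??????????⊞
??????????⊞

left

???????????
???????????
????∙∙∙∙∙??
??⊞∙∙∙∙∙∙⊞?
??⊞∙∙∙∙⊕∙⊞?
??⊞∙∙⊚∙∙∙⊞?
??⊞⊞⊞⊞⊞⊞⊞⊞?
??⊞⊞⊞⊞⊞⊞⊞⊞?
???????????
???????????
???????????

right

??????????⊞
??????????⊞
???∙∙∙∙∙??⊞
?⊞∙∙∙∙∙∙⊞?⊞
?⊞∙∙∙∙⊕∙⊞?⊞
?⊞∙∙∙⊚∙∙⊞?⊞
?⊞⊞⊞⊞⊞⊞⊞⊞?⊞
?⊞⊞⊞⊞⊞⊞⊞⊞?⊞
??????????⊞
??????????⊞
??????????⊞

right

?????????⊞⊞
?????????⊞⊞
??∙∙∙∙∙??⊞⊞
⊞∙∙∙∙∙∙⊞?⊞⊞
⊞∙∙∙∙⊕∙⊞?⊞⊞
⊞∙∙∙∙⊚∙⊞?⊞⊞
⊞⊞⊞⊞⊞⊞⊞⊞?⊞⊞
⊞⊞⊞⊞⊞⊞⊞⊞?⊞⊞
?????????⊞⊞
?????????⊞⊞
?????????⊞⊞

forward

?????????⊞⊞
?????????⊞⊞
?????????⊞⊞
??∙∙∙∙∙⊞?⊞⊞
⊞∙∙∙∙∙∙⊞?⊞⊞
⊞∙∙∙∙⊚∙⊞?⊞⊞
⊞∙∙∙∙∙∙⊞?⊞⊞
⊞⊞⊞⊞⊞⊞⊞⊞?⊞⊞
⊞⊞⊞⊞⊞⊞⊞⊞?⊞⊞
?????????⊞⊞
?????????⊞⊞

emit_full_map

??∙∙∙∙∙⊞
⊞∙∙∙∙∙∙⊞
⊞∙∙∙∙⊚∙⊞
⊞∙∙∙∙∙∙⊞
⊞⊞⊞⊞⊞⊞⊞⊞
⊞⊞⊞⊞⊞⊞⊞⊞

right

????????⊞⊞⊞
????????⊞⊞⊞
????????⊞⊞⊞
?∙∙∙∙∙⊞⊞⊞⊞⊞
∙∙∙∙∙∙⊞⊞⊞⊞⊞
∙∙∙∙⊕⊚⊞⊞⊞⊞⊞
∙∙∙∙∙∙⊞⊞⊞⊞⊞
⊞⊞⊞⊞⊞⊞⊞⊞⊞⊞⊞
⊞⊞⊞⊞⊞⊞⊞?⊞⊞⊞
????????⊞⊞⊞
????????⊞⊞⊞

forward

????????⊞⊞⊞
????????⊞⊞⊞
????????⊞⊞⊞
???∙∙∙⊞⊞⊞⊞⊞
?∙∙∙∙∙⊞⊞⊞⊞⊞
∙∙∙∙∙⊚⊞⊞⊞⊞⊞
∙∙∙∙⊕∙⊞⊞⊞⊞⊞
∙∙∙∙∙∙⊞⊞⊞⊞⊞
⊞⊞⊞⊞⊞⊞⊞⊞⊞⊞⊞
⊞⊞⊞⊞⊞⊞⊞?⊞⊞⊞
????????⊞⊞⊞

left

?????????⊞⊞
?????????⊞⊞
?????????⊞⊞
???∙∙∙∙⊞⊞⊞⊞
??∙∙∙∙∙⊞⊞⊞⊞
⊞∙∙∙∙⊚∙⊞⊞⊞⊞
⊞∙∙∙∙⊕∙⊞⊞⊞⊞
⊞∙∙∙∙∙∙⊞⊞⊞⊞
⊞⊞⊞⊞⊞⊞⊞⊞⊞⊞⊞
⊞⊞⊞⊞⊞⊞⊞⊞?⊞⊞
?????????⊞⊞

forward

?????????⊞⊞
?????????⊞⊞
?????????⊞⊞
???∙∙∙∙⊞?⊞⊞
???∙∙∙∙⊞⊞⊞⊞
??∙∙∙⊚∙⊞⊞⊞⊞
⊞∙∙∙∙∙∙⊞⊞⊞⊞
⊞∙∙∙∙⊕∙⊞⊞⊞⊞
⊞∙∙∙∙∙∙⊞⊞⊞⊞
⊞⊞⊞⊞⊞⊞⊞⊞⊞⊞⊞
⊞⊞⊞⊞⊞⊞⊞⊞?⊞⊞

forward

?????????⊞⊞
?????????⊞⊞
?????????⊞⊞
???⊞∙⊞⊞⊞?⊞⊞
???∙∙∙∙⊞?⊞⊞
???∙∙⊚∙⊞⊞⊞⊞
??∙∙∙∙∙⊞⊞⊞⊞
⊞∙∙∙∙∙∙⊞⊞⊞⊞
⊞∙∙∙∙⊕∙⊞⊞⊞⊞
⊞∙∙∙∙∙∙⊞⊞⊞⊞
⊞⊞⊞⊞⊞⊞⊞⊞⊞⊞⊞

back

?????????⊞⊞
?????????⊞⊞
???⊞∙⊞⊞⊞?⊞⊞
???∙∙∙∙⊞?⊞⊞
???∙∙∙∙⊞⊞⊞⊞
??∙∙∙⊚∙⊞⊞⊞⊞
⊞∙∙∙∙∙∙⊞⊞⊞⊞
⊞∙∙∙∙⊕∙⊞⊞⊞⊞
⊞∙∙∙∙∙∙⊞⊞⊞⊞
⊞⊞⊞⊞⊞⊞⊞⊞⊞⊞⊞
⊞⊞⊞⊞⊞⊞⊞⊞?⊞⊞

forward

?????????⊞⊞
?????????⊞⊞
?????????⊞⊞
???⊞∙⊞⊞⊞?⊞⊞
???∙∙∙∙⊞?⊞⊞
???∙∙⊚∙⊞⊞⊞⊞
??∙∙∙∙∙⊞⊞⊞⊞
⊞∙∙∙∙∙∙⊞⊞⊞⊞
⊞∙∙∙∙⊕∙⊞⊞⊞⊞
⊞∙∙∙∙∙∙⊞⊞⊞⊞
⊞⊞⊞⊞⊞⊞⊞⊞⊞⊞⊞

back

?????????⊞⊞
?????????⊞⊞
???⊞∙⊞⊞⊞?⊞⊞
???∙∙∙∙⊞?⊞⊞
???∙∙∙∙⊞⊞⊞⊞
??∙∙∙⊚∙⊞⊞⊞⊞
⊞∙∙∙∙∙∙⊞⊞⊞⊞
⊞∙∙∙∙⊕∙⊞⊞⊞⊞
⊞∙∙∙∙∙∙⊞⊞⊞⊞
⊞⊞⊞⊞⊞⊞⊞⊞⊞⊞⊞
⊞⊞⊞⊞⊞⊞⊞⊞?⊞⊞

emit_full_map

???⊞∙⊞⊞⊞?
???∙∙∙∙⊞?
???∙∙∙∙⊞⊞
??∙∙∙⊚∙⊞⊞
⊞∙∙∙∙∙∙⊞⊞
⊞∙∙∙∙⊕∙⊞⊞
⊞∙∙∙∙∙∙⊞⊞
⊞⊞⊞⊞⊞⊞⊞⊞⊞
⊞⊞⊞⊞⊞⊞⊞⊞?

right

????????⊞⊞⊞
????????⊞⊞⊞
??⊞∙⊞⊞⊞?⊞⊞⊞
??∙∙∙∙⊞⊞⊞⊞⊞
??∙∙∙∙⊞⊞⊞⊞⊞
?∙∙∙∙⊚⊞⊞⊞⊞⊞
∙∙∙∙∙∙⊞⊞⊞⊞⊞
∙∙∙∙⊕∙⊞⊞⊞⊞⊞
∙∙∙∙∙∙⊞⊞⊞⊞⊞
⊞⊞⊞⊞⊞⊞⊞⊞⊞⊞⊞
⊞⊞⊞⊞⊞⊞⊞?⊞⊞⊞

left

?????????⊞⊞
?????????⊞⊞
???⊞∙⊞⊞⊞?⊞⊞
???∙∙∙∙⊞⊞⊞⊞
???∙∙∙∙⊞⊞⊞⊞
??∙∙∙⊚∙⊞⊞⊞⊞
⊞∙∙∙∙∙∙⊞⊞⊞⊞
⊞∙∙∙∙⊕∙⊞⊞⊞⊞
⊞∙∙∙∙∙∙⊞⊞⊞⊞
⊞⊞⊞⊞⊞⊞⊞⊞⊞⊞⊞
⊞⊞⊞⊞⊞⊞⊞⊞?⊞⊞

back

?????????⊞⊞
???⊞∙⊞⊞⊞?⊞⊞
???∙∙∙∙⊞⊞⊞⊞
???∙∙∙∙⊞⊞⊞⊞
??∙∙∙∙∙⊞⊞⊞⊞
⊞∙∙∙∙⊚∙⊞⊞⊞⊞
⊞∙∙∙∙⊕∙⊞⊞⊞⊞
⊞∙∙∙∙∙∙⊞⊞⊞⊞
⊞⊞⊞⊞⊞⊞⊞⊞⊞⊞⊞
⊞⊞⊞⊞⊞⊞⊞⊞?⊞⊞
?????????⊞⊞

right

????????⊞⊞⊞
??⊞∙⊞⊞⊞?⊞⊞⊞
??∙∙∙∙⊞⊞⊞⊞⊞
??∙∙∙∙⊞⊞⊞⊞⊞
?∙∙∙∙∙⊞⊞⊞⊞⊞
∙∙∙∙∙⊚⊞⊞⊞⊞⊞
∙∙∙∙⊕∙⊞⊞⊞⊞⊞
∙∙∙∙∙∙⊞⊞⊞⊞⊞
⊞⊞⊞⊞⊞⊞⊞⊞⊞⊞⊞
⊞⊞⊞⊞⊞⊞⊞?⊞⊞⊞
????????⊞⊞⊞

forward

????????⊞⊞⊞
????????⊞⊞⊞
??⊞∙⊞⊞⊞?⊞⊞⊞
??∙∙∙∙⊞⊞⊞⊞⊞
??∙∙∙∙⊞⊞⊞⊞⊞
?∙∙∙∙⊚⊞⊞⊞⊞⊞
∙∙∙∙∙∙⊞⊞⊞⊞⊞
∙∙∙∙⊕∙⊞⊞⊞⊞⊞
∙∙∙∙∙∙⊞⊞⊞⊞⊞
⊞⊞⊞⊞⊞⊞⊞⊞⊞⊞⊞
⊞⊞⊞⊞⊞⊞⊞?⊞⊞⊞

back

????????⊞⊞⊞
??⊞∙⊞⊞⊞?⊞⊞⊞
??∙∙∙∙⊞⊞⊞⊞⊞
??∙∙∙∙⊞⊞⊞⊞⊞
?∙∙∙∙∙⊞⊞⊞⊞⊞
∙∙∙∙∙⊚⊞⊞⊞⊞⊞
∙∙∙∙⊕∙⊞⊞⊞⊞⊞
∙∙∙∙∙∙⊞⊞⊞⊞⊞
⊞⊞⊞⊞⊞⊞⊞⊞⊞⊞⊞
⊞⊞⊞⊞⊞⊞⊞?⊞⊞⊞
????????⊞⊞⊞

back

??⊞∙⊞⊞⊞?⊞⊞⊞
??∙∙∙∙⊞⊞⊞⊞⊞
??∙∙∙∙⊞⊞⊞⊞⊞
?∙∙∙∙∙⊞⊞⊞⊞⊞
∙∙∙∙∙∙⊞⊞⊞⊞⊞
∙∙∙∙⊕⊚⊞⊞⊞⊞⊞
∙∙∙∙∙∙⊞⊞⊞⊞⊞
⊞⊞⊞⊞⊞⊞⊞⊞⊞⊞⊞
⊞⊞⊞⊞⊞⊞⊞?⊞⊞⊞
????????⊞⊞⊞
????????⊞⊞⊞


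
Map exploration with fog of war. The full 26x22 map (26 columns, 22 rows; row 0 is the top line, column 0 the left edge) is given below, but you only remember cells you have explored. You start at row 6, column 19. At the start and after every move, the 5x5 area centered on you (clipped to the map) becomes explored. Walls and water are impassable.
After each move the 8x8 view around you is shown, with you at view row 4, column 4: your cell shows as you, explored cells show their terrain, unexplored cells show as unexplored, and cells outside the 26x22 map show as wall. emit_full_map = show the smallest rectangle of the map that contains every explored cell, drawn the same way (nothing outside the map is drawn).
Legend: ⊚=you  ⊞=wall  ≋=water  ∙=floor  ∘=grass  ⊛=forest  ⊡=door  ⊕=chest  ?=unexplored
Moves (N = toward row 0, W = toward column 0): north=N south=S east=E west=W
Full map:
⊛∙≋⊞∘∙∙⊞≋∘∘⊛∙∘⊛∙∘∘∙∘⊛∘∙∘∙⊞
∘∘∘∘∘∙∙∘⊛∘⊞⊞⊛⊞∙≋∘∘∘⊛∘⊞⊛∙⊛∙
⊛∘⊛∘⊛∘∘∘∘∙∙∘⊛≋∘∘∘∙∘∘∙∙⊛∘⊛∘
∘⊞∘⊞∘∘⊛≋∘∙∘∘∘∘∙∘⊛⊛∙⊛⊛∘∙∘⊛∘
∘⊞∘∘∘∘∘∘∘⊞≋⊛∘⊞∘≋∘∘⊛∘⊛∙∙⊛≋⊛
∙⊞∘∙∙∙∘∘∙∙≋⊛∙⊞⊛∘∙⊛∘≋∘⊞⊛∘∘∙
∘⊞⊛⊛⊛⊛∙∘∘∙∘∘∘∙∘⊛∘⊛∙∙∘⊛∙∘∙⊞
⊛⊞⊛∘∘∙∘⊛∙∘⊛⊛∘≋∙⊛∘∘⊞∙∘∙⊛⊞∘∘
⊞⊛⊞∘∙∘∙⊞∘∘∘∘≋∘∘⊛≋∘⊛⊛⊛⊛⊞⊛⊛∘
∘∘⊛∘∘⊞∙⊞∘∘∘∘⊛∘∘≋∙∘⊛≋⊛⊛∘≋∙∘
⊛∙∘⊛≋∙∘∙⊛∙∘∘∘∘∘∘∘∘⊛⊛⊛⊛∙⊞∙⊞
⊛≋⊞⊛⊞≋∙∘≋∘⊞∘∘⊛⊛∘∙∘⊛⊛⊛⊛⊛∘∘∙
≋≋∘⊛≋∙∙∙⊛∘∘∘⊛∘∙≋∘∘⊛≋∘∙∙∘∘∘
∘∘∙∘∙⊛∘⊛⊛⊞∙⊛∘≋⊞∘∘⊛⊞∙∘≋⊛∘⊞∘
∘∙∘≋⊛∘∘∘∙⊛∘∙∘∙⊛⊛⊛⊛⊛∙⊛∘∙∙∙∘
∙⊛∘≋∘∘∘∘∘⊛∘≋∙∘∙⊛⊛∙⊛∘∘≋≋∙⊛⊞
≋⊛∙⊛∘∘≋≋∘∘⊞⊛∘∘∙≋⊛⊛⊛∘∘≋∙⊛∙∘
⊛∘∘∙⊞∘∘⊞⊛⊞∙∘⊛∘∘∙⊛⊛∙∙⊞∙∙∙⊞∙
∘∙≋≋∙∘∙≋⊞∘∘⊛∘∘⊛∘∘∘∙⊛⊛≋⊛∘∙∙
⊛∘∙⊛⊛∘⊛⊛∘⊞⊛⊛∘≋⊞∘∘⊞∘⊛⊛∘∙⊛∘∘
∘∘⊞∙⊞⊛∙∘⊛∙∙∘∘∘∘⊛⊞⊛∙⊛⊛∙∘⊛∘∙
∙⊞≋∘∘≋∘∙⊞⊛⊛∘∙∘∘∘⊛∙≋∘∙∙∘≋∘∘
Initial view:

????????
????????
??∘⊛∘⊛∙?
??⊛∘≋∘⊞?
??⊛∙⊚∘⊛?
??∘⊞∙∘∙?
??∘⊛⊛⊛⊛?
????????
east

????????
????????
?∘⊛∘⊛∙∙?
?⊛∘≋∘⊞⊛?
?⊛∙∙⊚⊛∙?
?∘⊞∙∘∙⊛?
?∘⊛⊛⊛⊛⊞?
????????

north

????????
????????
??∙⊛⊛∘∙?
?∘⊛∘⊛∙∙?
?⊛∘≋⊚⊞⊛?
?⊛∙∙∘⊛∙?
?∘⊞∙∘∙⊛?
?∘⊛⊛⊛⊛⊞?

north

????????
????????
??∘∘∙∙⊛?
??∙⊛⊛∘∙?
?∘⊛∘⊚∙∙?
?⊛∘≋∘⊞⊛?
?⊛∙∙∘⊛∙?
?∘⊞∙∘∙⊛?

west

????????
????????
??∙∘∘∙∙⊛
??⊛∙⊛⊛∘∙
??∘⊛⊚⊛∙∙
??⊛∘≋∘⊞⊛
??⊛∙∙∘⊛∙
??∘⊞∙∘∙⊛

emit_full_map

∙∘∘∙∙⊛
⊛∙⊛⊛∘∙
∘⊛⊚⊛∙∙
⊛∘≋∘⊞⊛
⊛∙∙∘⊛∙
∘⊞∙∘∙⊛
∘⊛⊛⊛⊛⊞

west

????????
????????
??∘∙∘∘∙∙
??⊛⊛∙⊛⊛∘
??∘∘⊚∘⊛∙
??∙⊛∘≋∘⊞
??∘⊛∙∙∘⊛
???∘⊞∙∘∙

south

????????
??∘∙∘∘∙∙
??⊛⊛∙⊛⊛∘
??∘∘⊛∘⊛∙
??∙⊛⊚≋∘⊞
??∘⊛∙∙∘⊛
??∘∘⊞∙∘∙
???∘⊛⊛⊛⊛

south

??∘∙∘∘∙∙
??⊛⊛∙⊛⊛∘
??∘∘⊛∘⊛∙
??∙⊛∘≋∘⊞
??∘⊛⊚∙∘⊛
??∘∘⊞∙∘∙
??≋∘⊛⊛⊛⊛
????????

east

?∘∙∘∘∙∙⊛
?⊛⊛∙⊛⊛∘∙
?∘∘⊛∘⊛∙∙
?∙⊛∘≋∘⊞⊛
?∘⊛∙⊚∘⊛∙
?∘∘⊞∙∘∙⊛
?≋∘⊛⊛⊛⊛⊞
????????

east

∘∙∘∘∙∙⊛?
⊛⊛∙⊛⊛∘∙?
∘∘⊛∘⊛∙∙?
∙⊛∘≋∘⊞⊛?
∘⊛∙∙⊚⊛∙?
∘∘⊞∙∘∙⊛?
≋∘⊛⊛⊛⊛⊞?
????????

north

????????
∘∙∘∘∙∙⊛?
⊛⊛∙⊛⊛∘∙?
∘∘⊛∘⊛∙∙?
∙⊛∘≋⊚⊞⊛?
∘⊛∙∙∘⊛∙?
∘∘⊞∙∘∙⊛?
≋∘⊛⊛⊛⊛⊞?

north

????????
????????
∘∙∘∘∙∙⊛?
⊛⊛∙⊛⊛∘∙?
∘∘⊛∘⊚∙∙?
∙⊛∘≋∘⊞⊛?
∘⊛∙∙∘⊛∙?
∘∘⊞∙∘∙⊛?

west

????????
????????
?∘∙∘∘∙∙⊛
?⊛⊛∙⊛⊛∘∙
?∘∘⊛⊚⊛∙∙
?∙⊛∘≋∘⊞⊛
?∘⊛∙∙∘⊛∙
?∘∘⊞∙∘∙⊛

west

????????
????????
??∘∙∘∘∙∙
??⊛⊛∙⊛⊛∘
??∘∘⊚∘⊛∙
??∙⊛∘≋∘⊞
??∘⊛∙∙∘⊛
??∘∘⊞∙∘∙

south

????????
??∘∙∘∘∙∙
??⊛⊛∙⊛⊛∘
??∘∘⊛∘⊛∙
??∙⊛⊚≋∘⊞
??∘⊛∙∙∘⊛
??∘∘⊞∙∘∙
??≋∘⊛⊛⊛⊛

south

??∘∙∘∘∙∙
??⊛⊛∙⊛⊛∘
??∘∘⊛∘⊛∙
??∙⊛∘≋∘⊞
??∘⊛⊚∙∘⊛
??∘∘⊞∙∘∙
??≋∘⊛⊛⊛⊛
????????

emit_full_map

∘∙∘∘∙∙⊛
⊛⊛∙⊛⊛∘∙
∘∘⊛∘⊛∙∙
∙⊛∘≋∘⊞⊛
∘⊛⊚∙∘⊛∙
∘∘⊞∙∘∙⊛
≋∘⊛⊛⊛⊛⊞

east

?∘∙∘∘∙∙⊛
?⊛⊛∙⊛⊛∘∙
?∘∘⊛∘⊛∙∙
?∙⊛∘≋∘⊞⊛
?∘⊛∙⊚∘⊛∙
?∘∘⊞∙∘∙⊛
?≋∘⊛⊛⊛⊛⊞
????????

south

?⊛⊛∙⊛⊛∘∙
?∘∘⊛∘⊛∙∙
?∙⊛∘≋∘⊞⊛
?∘⊛∙∙∘⊛∙
?∘∘⊞⊚∘∙⊛
?≋∘⊛⊛⊛⊛⊞
??∘⊛≋⊛⊛?
????????

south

?∘∘⊛∘⊛∙∙
?∙⊛∘≋∘⊞⊛
?∘⊛∙∙∘⊛∙
?∘∘⊞∙∘∙⊛
?≋∘⊛⊚⊛⊛⊞
??∘⊛≋⊛⊛?
??∘⊛⊛⊛⊛?
????????

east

∘∘⊛∘⊛∙∙?
∙⊛∘≋∘⊞⊛?
∘⊛∙∙∘⊛∙?
∘∘⊞∙∘∙⊛?
≋∘⊛⊛⊚⊛⊞?
?∘⊛≋⊛⊛∘?
?∘⊛⊛⊛⊛∙?
????????

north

⊛⊛∙⊛⊛∘∙?
∘∘⊛∘⊛∙∙?
∙⊛∘≋∘⊞⊛?
∘⊛∙∙∘⊛∙?
∘∘⊞∙⊚∙⊛?
≋∘⊛⊛⊛⊛⊞?
?∘⊛≋⊛⊛∘?
?∘⊛⊛⊛⊛∙?

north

∘∙∘∘∙∙⊛?
⊛⊛∙⊛⊛∘∙?
∘∘⊛∘⊛∙∙?
∙⊛∘≋∘⊞⊛?
∘⊛∙∙⊚⊛∙?
∘∘⊞∙∘∙⊛?
≋∘⊛⊛⊛⊛⊞?
?∘⊛≋⊛⊛∘?

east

∙∘∘∙∙⊛??
⊛∙⊛⊛∘∙??
∘⊛∘⊛∙∙⊛?
⊛∘≋∘⊞⊛∘?
⊛∙∙∘⊚∙∘?
∘⊞∙∘∙⊛⊞?
∘⊛⊛⊛⊛⊞⊛?
∘⊛≋⊛⊛∘??

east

∘∘∙∙⊛???
∙⊛⊛∘∙???
⊛∘⊛∙∙⊛≋?
∘≋∘⊞⊛∘∘?
∙∙∘⊛⊚∘∙?
⊞∙∘∙⊛⊞∘?
⊛⊛⊛⊛⊞⊛⊛?
⊛≋⊛⊛∘???

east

∘∙∙⊛???⊞
⊛⊛∘∙???⊞
∘⊛∙∙⊛≋⊛⊞
≋∘⊞⊛∘∘∙⊞
∙∘⊛∙⊚∙⊞⊞
∙∘∙⊛⊞∘∘⊞
⊛⊛⊛⊞⊛⊛∘⊞
≋⊛⊛∘???⊞

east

∙∙⊛???⊞⊞
⊛∘∙???⊞⊞
⊛∙∙⊛≋⊛⊞⊞
∘⊞⊛∘∘∙⊞⊞
∘⊛∙∘⊚⊞⊞⊞
∘∙⊛⊞∘∘⊞⊞
⊛⊛⊞⊛⊛∘⊞⊞
⊛⊛∘???⊞⊞

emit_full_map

∘∙∘∘∙∙⊛???
⊛⊛∙⊛⊛∘∙???
∘∘⊛∘⊛∙∙⊛≋⊛
∙⊛∘≋∘⊞⊛∘∘∙
∘⊛∙∙∘⊛∙∘⊚⊞
∘∘⊞∙∘∙⊛⊞∘∘
≋∘⊛⊛⊛⊛⊞⊛⊛∘
?∘⊛≋⊛⊛∘???
?∘⊛⊛⊛⊛∙???

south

⊛∘∙???⊞⊞
⊛∙∙⊛≋⊛⊞⊞
∘⊞⊛∘∘∙⊞⊞
∘⊛∙∘∙⊞⊞⊞
∘∙⊛⊞⊚∘⊞⊞
⊛⊛⊞⊛⊛∘⊞⊞
⊛⊛∘≋∙∘⊞⊞
⊛⊛∙???⊞⊞

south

⊛∙∙⊛≋⊛⊞⊞
∘⊞⊛∘∘∙⊞⊞
∘⊛∙∘∙⊞⊞⊞
∘∙⊛⊞∘∘⊞⊞
⊛⊛⊞⊛⊚∘⊞⊞
⊛⊛∘≋∙∘⊞⊞
⊛⊛∙⊞∙⊞⊞⊞
??????⊞⊞

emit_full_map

∘∙∘∘∙∙⊛???
⊛⊛∙⊛⊛∘∙???
∘∘⊛∘⊛∙∙⊛≋⊛
∙⊛∘≋∘⊞⊛∘∘∙
∘⊛∙∙∘⊛∙∘∙⊞
∘∘⊞∙∘∙⊛⊞∘∘
≋∘⊛⊛⊛⊛⊞⊛⊚∘
?∘⊛≋⊛⊛∘≋∙∘
?∘⊛⊛⊛⊛∙⊞∙⊞


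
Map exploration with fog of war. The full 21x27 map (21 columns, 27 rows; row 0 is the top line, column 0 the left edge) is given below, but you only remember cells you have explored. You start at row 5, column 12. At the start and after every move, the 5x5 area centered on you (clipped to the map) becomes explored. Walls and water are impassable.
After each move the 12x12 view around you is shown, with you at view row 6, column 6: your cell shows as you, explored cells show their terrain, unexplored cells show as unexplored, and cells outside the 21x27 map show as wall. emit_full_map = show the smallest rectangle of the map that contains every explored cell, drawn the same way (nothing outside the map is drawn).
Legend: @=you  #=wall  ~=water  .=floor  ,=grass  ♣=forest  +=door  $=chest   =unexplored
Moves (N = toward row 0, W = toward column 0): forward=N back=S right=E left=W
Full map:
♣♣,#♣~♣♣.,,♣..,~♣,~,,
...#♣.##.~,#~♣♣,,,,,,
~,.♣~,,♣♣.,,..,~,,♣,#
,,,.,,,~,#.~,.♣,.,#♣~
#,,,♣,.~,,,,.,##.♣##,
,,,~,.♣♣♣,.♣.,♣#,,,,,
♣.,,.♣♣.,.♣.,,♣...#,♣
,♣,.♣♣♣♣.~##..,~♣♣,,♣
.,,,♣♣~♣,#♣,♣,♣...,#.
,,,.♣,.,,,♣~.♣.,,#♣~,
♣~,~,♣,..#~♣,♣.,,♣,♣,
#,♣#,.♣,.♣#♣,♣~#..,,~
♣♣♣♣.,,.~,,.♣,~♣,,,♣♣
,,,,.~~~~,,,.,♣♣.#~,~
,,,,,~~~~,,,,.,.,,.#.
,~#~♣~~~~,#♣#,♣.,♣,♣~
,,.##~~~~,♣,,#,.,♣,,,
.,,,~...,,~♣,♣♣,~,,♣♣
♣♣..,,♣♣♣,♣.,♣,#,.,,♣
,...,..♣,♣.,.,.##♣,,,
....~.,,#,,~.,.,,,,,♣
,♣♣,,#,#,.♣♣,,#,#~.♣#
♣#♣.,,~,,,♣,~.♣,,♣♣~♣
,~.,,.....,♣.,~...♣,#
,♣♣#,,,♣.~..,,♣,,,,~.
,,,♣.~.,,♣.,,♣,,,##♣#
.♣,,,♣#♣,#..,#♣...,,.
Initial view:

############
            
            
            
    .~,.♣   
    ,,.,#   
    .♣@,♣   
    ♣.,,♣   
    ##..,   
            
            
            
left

############
            
            
            
    #.~,.♣  
    ,,,.,#  
    ,.@.,♣  
    .♣.,,♣  
    ~##..,  
            
            
            

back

            
            
            
    #.~,.♣  
    ,,,.,#  
    ,.♣.,♣  
    .♣@,,♣  
    ~##..,  
    #♣,♣,   
            
            
            

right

            
            
            
   #.~,.♣   
   ,,,.,#   
   ,.♣.,♣   
   .♣.@,♣   
   ~##..,   
   #♣,♣,♣   
            
            
            

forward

############
            
            
            
   #.~,.♣   
   ,,,.,#   
   ,.♣@,♣   
   .♣.,,♣   
   ~##..,   
   #♣,♣,♣   
            
            

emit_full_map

#.~,.♣
,,,.,#
,.♣@,♣
.♣.,,♣
~##..,
#♣,♣,♣

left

############
            
            
            
    #.~,.♣  
    ,,,.,#  
    ,.@.,♣  
    .♣.,,♣  
    ~##..,  
    #♣,♣,♣  
            
            

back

            
            
            
    #.~,.♣  
    ,,,.,#  
    ,.♣.,♣  
    .♣@,,♣  
    ~##..,  
    #♣,♣,♣  
            
            
            

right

            
            
            
   #.~,.♣   
   ,,,.,#   
   ,.♣.,♣   
   .♣.@,♣   
   ~##..,   
   #♣,♣,♣   
            
            
            

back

            
            
   #.~,.♣   
   ,,,.,#   
   ,.♣.,♣   
   .♣.,,♣   
   ~##@.,   
   #♣,♣,♣   
    ♣~.♣.   
            
            
            

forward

            
            
            
   #.~,.♣   
   ,,,.,#   
   ,.♣.,♣   
   .♣.@,♣   
   ~##..,   
   #♣,♣,♣   
    ♣~.♣.   
            
            

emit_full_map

#.~,.♣
,,,.,#
,.♣.,♣
.♣.@,♣
~##..,
#♣,♣,♣
 ♣~.♣.

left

            
            
            
    #.~,.♣  
    ,,,.,#  
    ,.♣.,♣  
    .♣@,,♣  
    ~##..,  
    #♣,♣,♣  
     ♣~.♣.  
            
            

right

            
            
            
   #.~,.♣   
   ,,,.,#   
   ,.♣.,♣   
   .♣.@,♣   
   ~##..,   
   #♣,♣,♣   
    ♣~.♣.   
            
            

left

            
            
            
    #.~,.♣  
    ,,,.,#  
    ,.♣.,♣  
    .♣@,,♣  
    ~##..,  
    #♣,♣,♣  
     ♣~.♣.  
            
            
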